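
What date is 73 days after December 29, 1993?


March 12, 1994

Start: December 29, 1993
Add 73 days
December 29 → January 1: 31 - 29 + 1 = 3 days (73 - 3 = 70 left)
January 1 → February 1: 31 - 1 + 1 = 31 days (70 - 31 = 39 left)
February 1 → March 1: 28 - 1 + 1 = 28 days (39 - 28 = 11 left)
March 1 + 11 = March 12, 1994


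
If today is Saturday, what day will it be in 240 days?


Monday

Start: Saturday (index 5)
(5 + 240) mod 7
= 245 mod 7
= 0
Index 0 → Monday


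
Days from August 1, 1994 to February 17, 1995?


From August 1, 1994 to February 17, 1995
Rest of August 1994: 31 - 1 = 30
Full months: September 30, October 31, November 30, December 31, January 31
Days into February 1995: 17
Total = 30 + 30 + 31 + 30 + 31 + 31 + 17 = 200 days

200 days


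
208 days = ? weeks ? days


29 weeks 5 days

Weeks: 208 ÷ 7 = 29 remainder 5


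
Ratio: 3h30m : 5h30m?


Duration 1: 210 minutes
Duration 2: 330 minutes
Ratio = 210:330
GCD = 30
Simplified = 7:11
As a decimal: 7/11 ≈ 0.64

7:11 (0.64)


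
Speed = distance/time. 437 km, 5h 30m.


79.5 km/h

Distance: 437 km
Time: 5h 30m = 330 min = 330/60 = 11/2 hours
Speed = 437 ÷ (11/2) = 437 × 2 / 11 = 874/11 ≈ 79.5 km/h


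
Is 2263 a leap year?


No

Rules: divisible by 4 AND (not by 100 OR by 400)
2263 ÷ 4 = 565 remainder 3 → not divisible by 4
Not divisible by 4 → not a leap year


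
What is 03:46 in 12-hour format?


Hour: 3
3 < 12 → AM

3:46 AM


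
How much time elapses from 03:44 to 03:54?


End time in minutes: 3×60 + 54 = 234
Start time in minutes: 3×60 + 44 = 224
Difference = 234 - 224 = 10 minutes
= 0 hours 10 minutes

0h 10m


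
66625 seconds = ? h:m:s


Hours: 66625 ÷ 3600 = 18 remainder 1825
Minutes: 1825 ÷ 60 = 30 remainder 25
Seconds: 25

18h 30m 25s


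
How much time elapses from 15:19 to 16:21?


End time in minutes: 16×60 + 21 = 981
Start time in minutes: 15×60 + 19 = 919
Difference = 981 - 919 = 62 minutes
= 1 hours 2 minutes

1h 2m


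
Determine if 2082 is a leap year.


No

Rules: divisible by 4 AND (not by 100 OR by 400)
2082 ÷ 4 = 520 remainder 2 → not divisible by 4
Not divisible by 4 → not a leap year


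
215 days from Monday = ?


Start: Monday (index 0)
(0 + 215) mod 7
= 215 mod 7
= 5
Index 5 → Saturday

Saturday


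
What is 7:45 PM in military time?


19:45

Input: 7:45 PM
PM: 7 + 12 = 19


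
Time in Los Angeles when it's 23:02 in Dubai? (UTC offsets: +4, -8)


11:02

Time difference = UTC-8 - UTC+4 = -12 hours
New hour = (23 -12) mod 24
= 11 mod 24 = 11
Minutes unchanged → 11:02


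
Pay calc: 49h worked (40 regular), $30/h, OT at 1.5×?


$1605.00

Regular: 40h × $30 = $1200.00
Overtime: 49 - 40 = 9h
OT pay: 9h × $30 × 1.5 = $405.00
Total = $1200.00 + $405.00 = $1605.00


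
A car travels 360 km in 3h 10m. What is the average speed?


113.7 km/h

Distance: 360 km
Time: 3h 10m = 190 min = 190/60 = 19/6 hours
Speed = 360 ÷ (19/6) = 360 × 6 / 19 = 2160/19 ≈ 113.7 km/h


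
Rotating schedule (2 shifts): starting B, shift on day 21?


Shifts: A, B
Start: B (index 1)
Day 21: (1 + 21 - 1) mod 2
= 21 mod 2
= 1
Index 1 → shift B

Shift B


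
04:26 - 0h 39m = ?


Start: 266 minutes from midnight
Subtract: 39 minutes
Remaining: 266 - 39 = 227
Hours: 3, Minutes: 47

03:47


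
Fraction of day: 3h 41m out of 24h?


Total minutes: 3×60 + 41 = 221
Day = 24×60 = 1440 minutes
Fraction = 221/1440 ≈ 0.1535
As a percentage: 221/1440 × 100 ≈ 15.35%

0.1535 (15.35%)


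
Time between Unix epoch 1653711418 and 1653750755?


39337 seconds (10.9 hours / 0.46 days)

Difference = 1653750755 - 1653711418 = 39337 seconds
In hours: 39337 / 3600 ≈ 10.9
In days: 39337 / 86400 ≈ 0.46


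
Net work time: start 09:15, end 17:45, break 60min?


7h 30m (450 minutes)

Total time = (17×60+45) - (9×60+15)
= 1065 - 555 = 510 min
Minus break: 510 - 60 = 450 min
= 7h 30m


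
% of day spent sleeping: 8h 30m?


Time: 510 minutes
Day: 1440 minutes
Percentage = (510/1440) × 100 ≈ 35.4%

35.4%


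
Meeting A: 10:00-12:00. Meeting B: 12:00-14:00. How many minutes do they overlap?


0 minutes

Meeting A: 600-720 (in minutes from midnight)
Meeting B: 720-840
Overlap start = max(600, 720) = 720
Overlap end = min(720, 840) = 720
Overlap = max(0, 720 - 720) = 0 min


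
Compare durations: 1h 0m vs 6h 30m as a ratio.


2:13 (0.15)

Duration 1: 60 minutes
Duration 2: 390 minutes
Ratio = 60:390
GCD = 30
Simplified = 2:13
As a decimal: 2/13 ≈ 0.15


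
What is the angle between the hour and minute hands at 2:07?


21.5°

Hour hand = 2×30 + 7×0.5 = 63.5°
Minute hand = 7×6 = 42°
Difference = |63.5 - 42| = 21.5°


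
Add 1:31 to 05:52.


07:23

Start: 352 minutes from midnight
Add: 91 minutes
Total: 443 minutes
Hours: 443 ÷ 60 = 7 remainder 23


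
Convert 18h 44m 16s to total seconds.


Hours: 18 × 3600 = 64800
Minutes: 44 × 60 = 2640
Seconds: 16
Total = 64800 + 2640 + 16 = 67456

67456 seconds


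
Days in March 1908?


31 days

Month: March (month 3)
March has 31 days


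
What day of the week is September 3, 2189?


Zeller's congruence:
q=3, m=9, k=89, j=21
h = (3 + ⌊13×10/5⌋ + 89 + ⌊89/4⌋ + ⌊21/4⌋ - 2×21) mod 7
= (3 + 26 + 89 + 22 + 5 - 42) mod 7
= 103 mod 7 = 5
h=5 → Thursday

Thursday


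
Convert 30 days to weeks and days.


4 weeks 2 days

Weeks: 30 ÷ 7 = 4 remainder 2


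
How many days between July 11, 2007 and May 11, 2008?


305 days

From July 11, 2007 to May 11, 2008
Rest of July 2007: 31 - 11 = 20
Full months: August 31, September 30, October 31, November 30, December 31, January 31, February 2008 29, March 31, April 30
Days into May 2008: 11
Total = 20 + 31 + 30 + 31 + 30 + 31 + 31 + 29 + 31 + 30 + 11 = 305 days


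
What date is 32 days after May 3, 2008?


June 4, 2008

Start: May 3, 2008
Add 32 days
May 3 → June 1: 31 - 3 + 1 = 29 days (32 - 29 = 3 left)
June 1 + 3 = June 4, 2008


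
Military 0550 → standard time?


5:50 AM

Hour: 5
5 < 12 → AM


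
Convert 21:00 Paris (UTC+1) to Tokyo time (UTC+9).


05:00 (next day)

Time difference = UTC+9 - UTC+1 = +8 hours
New hour = (21 + 8) mod 24
= 29 mod 24 = 5
Minutes unchanged → 05:00; 29 ≥ 24 → next day


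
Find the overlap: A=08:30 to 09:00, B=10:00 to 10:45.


Meeting A: 510-540 (in minutes from midnight)
Meeting B: 600-645
Overlap start = max(510, 600) = 600
Overlap end = min(540, 645) = 540
Overlap = max(0, 540 - 600) = 0 min

0 minutes


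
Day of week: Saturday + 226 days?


Monday

Start: Saturday (index 5)
(5 + 226) mod 7
= 231 mod 7
= 0
Index 0 → Monday


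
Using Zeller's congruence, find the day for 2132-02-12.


Zeller's congruence:
q=12, m=14, k=31, j=21
h = (12 + ⌊13×15/5⌋ + 31 + ⌊31/4⌋ + ⌊21/4⌋ - 2×21) mod 7
= (12 + 39 + 31 + 7 + 5 - 42) mod 7
= 52 mod 7 = 3
h=3 → Tuesday

Tuesday


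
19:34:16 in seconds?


70456 seconds

Hours: 19 × 3600 = 68400
Minutes: 34 × 60 = 2040
Seconds: 16
Total = 68400 + 2040 + 16 = 70456


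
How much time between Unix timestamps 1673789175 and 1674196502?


407327 seconds (113.1 hours / 4.71 days)

Difference = 1674196502 - 1673789175 = 407327 seconds
In hours: 407327 / 3600 ≈ 113.1
In days: 407327 / 86400 ≈ 4.71


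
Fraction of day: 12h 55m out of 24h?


Total minutes: 12×60 + 55 = 775
Day = 24×60 = 1440 minutes
Fraction = 775/1440 ≈ 0.5382
As a percentage: 775/1440 × 100 ≈ 53.82%

0.5382 (53.82%)


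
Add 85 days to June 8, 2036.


Start: June 8, 2036
Add 85 days
June 8 → July 1: 30 - 8 + 1 = 23 days (85 - 23 = 62 left)
July 1 → August 1: 31 - 1 + 1 = 31 days (62 - 31 = 31 left)
August 1 → September 1: 31 - 1 + 1 = 31 days (31 - 31 = 0 left)
Land exactly on September 1, 2036

September 1, 2036


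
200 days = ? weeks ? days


Weeks: 200 ÷ 7 = 28 remainder 4

28 weeks 4 days


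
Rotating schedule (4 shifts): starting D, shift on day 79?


Shift B

Shifts: A, B, C, D
Start: D (index 3)
Day 79: (3 + 79 - 1) mod 4
= 81 mod 4
= 1
Index 1 → shift B


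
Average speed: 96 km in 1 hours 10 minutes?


Distance: 96 km
Time: 1h 10m = 70 min = 70/60 = 7/6 hours
Speed = 96 ÷ (7/6) = 96 × 6 / 7 = 576/7 ≈ 82.3 km/h

82.3 km/h


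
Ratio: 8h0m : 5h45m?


Duration 1: 480 minutes
Duration 2: 345 minutes
Ratio = 480:345
GCD = 15
Simplified = 32:23
As a decimal: 32/23 ≈ 1.39

32:23 (1.39)


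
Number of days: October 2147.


31 days

Month: October (month 10)
October has 31 days


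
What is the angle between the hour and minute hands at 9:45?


Hour hand = 9×30 + 45×0.5 = 292.5°
Minute hand = 45×6 = 270°
Difference = |292.5 - 270| = 22.5°

22.5°


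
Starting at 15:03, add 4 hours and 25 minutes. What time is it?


Start: 903 minutes from midnight
Add: 265 minutes
Total: 1168 minutes
Hours: 1168 ÷ 60 = 19 remainder 28

19:28


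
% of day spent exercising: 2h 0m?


8.3%

Time: 120 minutes
Day: 1440 minutes
Percentage = (120/1440) × 100 ≈ 8.3%


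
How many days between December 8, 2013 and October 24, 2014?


From December 8, 2013 to October 24, 2014
Rest of December 2013: 31 - 8 = 23
Full months: January 31, February 2014 28, March 31, April 30, May 31, June 30, July 31, August 31, September 30
Days into October 2014: 24
Total = 23 + 31 + 28 + 31 + 30 + 31 + 30 + 31 + 31 + 30 + 24 = 320 days

320 days


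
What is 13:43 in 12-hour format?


1:43 PM

Hour: 13
13 - 12 = 1 → PM


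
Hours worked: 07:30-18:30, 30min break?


Total time = (18×60+30) - (7×60+30)
= 1110 - 450 = 660 min
Minus break: 660 - 30 = 630 min
= 10h 30m

10h 30m (630 minutes)


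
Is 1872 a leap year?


Yes

Rules: divisible by 4 AND (not by 100 OR by 400)
1872 ÷ 4 = 468 exactly → divisible by 4
1872 ÷ 100 = 18 remainder 72 → not divisible by 100
Divisible by 4 but not by 100 → leap year


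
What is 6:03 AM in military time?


Input: 6:03 AM
AM hour stays: 6

06:03


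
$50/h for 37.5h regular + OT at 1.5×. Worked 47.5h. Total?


$2625.00

Regular: 37.5h × $50 = $1875.00
Overtime: 47.5 - 37.5 = 10.0h
OT pay: 10.0h × $50 × 1.5 = $750.00
Total = $1875.00 + $750.00 = $2625.00


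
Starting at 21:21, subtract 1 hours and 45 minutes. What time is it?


19:36

Start: 1281 minutes from midnight
Subtract: 105 minutes
Remaining: 1281 - 105 = 1176
Hours: 19, Minutes: 36


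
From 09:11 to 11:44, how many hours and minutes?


End time in minutes: 11×60 + 44 = 704
Start time in minutes: 9×60 + 11 = 551
Difference = 704 - 551 = 153 minutes
= 2 hours 33 minutes

2h 33m


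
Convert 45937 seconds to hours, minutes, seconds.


12h 45m 37s

Hours: 45937 ÷ 3600 = 12 remainder 2737
Minutes: 2737 ÷ 60 = 45 remainder 37
Seconds: 37


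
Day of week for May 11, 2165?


Saturday

Zeller's congruence:
q=11, m=5, k=65, j=21
h = (11 + ⌊13×6/5⌋ + 65 + ⌊65/4⌋ + ⌊21/4⌋ - 2×21) mod 7
= (11 + 15 + 65 + 16 + 5 - 42) mod 7
= 70 mod 7 = 0
h=0 → Saturday


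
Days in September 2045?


30 days

Month: September (month 9)
September has 30 days


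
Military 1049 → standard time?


Hour: 10
10 < 12 → AM

10:49 AM


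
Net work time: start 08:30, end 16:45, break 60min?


7h 15m (435 minutes)

Total time = (16×60+45) - (8×60+30)
= 1005 - 510 = 495 min
Minus break: 495 - 60 = 435 min
= 7h 15m


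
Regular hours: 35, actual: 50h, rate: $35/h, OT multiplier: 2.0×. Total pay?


$2275.00

Regular: 35h × $35 = $1225.00
Overtime: 50 - 35 = 15h
OT pay: 15h × $35 × 2.0 = $1050.00
Total = $1225.00 + $1050.00 = $2275.00


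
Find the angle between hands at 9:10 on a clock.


Hour hand = 9×30 + 10×0.5 = 275.0°
Minute hand = 10×6 = 60°
Difference = |275.0 - 60| = 215.0°
Since > 180°: 360 - 215.0 = 145.0°

145.0°


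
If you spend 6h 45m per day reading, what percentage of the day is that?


Time: 405 minutes
Day: 1440 minutes
Percentage = (405/1440) × 100 ≈ 28.1%

28.1%


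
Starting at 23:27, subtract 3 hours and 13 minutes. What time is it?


Start: 1407 minutes from midnight
Subtract: 193 minutes
Remaining: 1407 - 193 = 1214
Hours: 20, Minutes: 14

20:14


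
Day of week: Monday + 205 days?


Start: Monday (index 0)
(0 + 205) mod 7
= 205 mod 7
= 2
Index 2 → Wednesday

Wednesday


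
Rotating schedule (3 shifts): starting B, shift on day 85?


Shifts: A, B, C
Start: B (index 1)
Day 85: (1 + 85 - 1) mod 3
= 85 mod 3
= 1
Index 1 → shift B

Shift B


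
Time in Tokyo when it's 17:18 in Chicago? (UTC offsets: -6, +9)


08:18 (next day)

Time difference = UTC+9 - UTC-6 = +15 hours
New hour = (17 + 15) mod 24
= 32 mod 24 = 8
Minutes unchanged → 08:18; 32 ≥ 24 → next day


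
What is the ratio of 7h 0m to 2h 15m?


Duration 1: 420 minutes
Duration 2: 135 minutes
Ratio = 420:135
GCD = 15
Simplified = 28:9
As a decimal: 28/9 ≈ 3.11

28:9 (3.11)


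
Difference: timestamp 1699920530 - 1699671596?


Difference = 1699920530 - 1699671596 = 248934 seconds
In hours: 248934 / 3600 ≈ 69.1
In days: 248934 / 86400 ≈ 2.88

248934 seconds (69.1 hours / 2.88 days)


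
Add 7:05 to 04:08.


11:13

Start: 248 minutes from midnight
Add: 425 minutes
Total: 673 minutes
Hours: 673 ÷ 60 = 11 remainder 13


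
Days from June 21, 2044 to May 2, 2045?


315 days

From June 21, 2044 to May 2, 2045
Rest of June 2044: 30 - 21 = 9
Full months: July 31, August 31, September 30, October 31, November 30, December 31, January 31, February 2045 28, March 31, April 30
Days into May 2045: 2
Total = 9 + 31 + 31 + 30 + 31 + 30 + 31 + 31 + 28 + 31 + 30 + 2 = 315 days


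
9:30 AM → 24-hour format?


09:30

Input: 9:30 AM
AM hour stays: 9


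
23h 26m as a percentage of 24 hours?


Total minutes: 23×60 + 26 = 1406
Day = 24×60 = 1440 minutes
Fraction = 1406/1440 ≈ 0.9764
As a percentage: 1406/1440 × 100 ≈ 97.64%

0.9764 (97.64%)


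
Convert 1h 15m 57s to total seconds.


Hours: 1 × 3600 = 3600
Minutes: 15 × 60 = 900
Seconds: 57
Total = 3600 + 900 + 57 = 4557

4557 seconds


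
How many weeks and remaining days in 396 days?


56 weeks 4 days

Weeks: 396 ÷ 7 = 56 remainder 4


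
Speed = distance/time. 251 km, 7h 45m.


32.4 km/h

Distance: 251 km
Time: 7h 45m = 465 min = 465/60 = 31/4 hours
Speed = 251 ÷ (31/4) = 251 × 4 / 31 = 1004/31 ≈ 32.4 km/h


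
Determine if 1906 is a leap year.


Rules: divisible by 4 AND (not by 100 OR by 400)
1906 ÷ 4 = 476 remainder 2 → not divisible by 4
Not divisible by 4 → not a leap year

No


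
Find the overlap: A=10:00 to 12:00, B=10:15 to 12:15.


105 minutes

Meeting A: 600-720 (in minutes from midnight)
Meeting B: 615-735
Overlap start = max(600, 615) = 615
Overlap end = min(720, 735) = 720
Overlap = max(0, 720 - 615) = 105 min


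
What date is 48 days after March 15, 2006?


May 2, 2006

Start: March 15, 2006
Add 48 days
March 15 → April 1: 31 - 15 + 1 = 17 days (48 - 17 = 31 left)
April 1 → May 1: 30 - 1 + 1 = 30 days (31 - 30 = 1 left)
May 1 + 1 = May 2, 2006


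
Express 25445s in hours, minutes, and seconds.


Hours: 25445 ÷ 3600 = 7 remainder 245
Minutes: 245 ÷ 60 = 4 remainder 5
Seconds: 5

7h 4m 5s


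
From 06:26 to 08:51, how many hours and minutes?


2h 25m

End time in minutes: 8×60 + 51 = 531
Start time in minutes: 6×60 + 26 = 386
Difference = 531 - 386 = 145 minutes
= 2 hours 25 minutes


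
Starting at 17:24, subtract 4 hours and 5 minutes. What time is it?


Start: 1044 minutes from midnight
Subtract: 245 minutes
Remaining: 1044 - 245 = 799
Hours: 13, Minutes: 19

13:19


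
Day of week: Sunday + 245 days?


Sunday

Start: Sunday (index 6)
(6 + 245) mod 7
= 251 mod 7
= 6
Index 6 → Sunday


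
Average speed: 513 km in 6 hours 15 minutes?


Distance: 513 km
Time: 6h 15m = 375 min = 375/60 = 25/4 hours
Speed = 513 ÷ (25/4) = 513 × 4 / 25 = 2052/25 ≈ 82.1 km/h

82.1 km/h


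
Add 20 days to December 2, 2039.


Start: December 2, 2039
Add 20 days
December 2 + 20 = December 22, 2039

December 22, 2039


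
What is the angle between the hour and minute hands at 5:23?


Hour hand = 5×30 + 23×0.5 = 161.5°
Minute hand = 23×6 = 138°
Difference = |161.5 - 138| = 23.5°

23.5°


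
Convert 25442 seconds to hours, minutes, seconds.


Hours: 25442 ÷ 3600 = 7 remainder 242
Minutes: 242 ÷ 60 = 4 remainder 2
Seconds: 2

7h 4m 2s


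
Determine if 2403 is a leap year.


No

Rules: divisible by 4 AND (not by 100 OR by 400)
2403 ÷ 4 = 600 remainder 3 → not divisible by 4
Not divisible by 4 → not a leap year


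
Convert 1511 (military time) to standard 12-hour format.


Hour: 15
15 - 12 = 3 → PM

3:11 PM


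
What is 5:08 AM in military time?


Input: 5:08 AM
AM hour stays: 5

05:08


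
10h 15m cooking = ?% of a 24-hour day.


42.7%

Time: 615 minutes
Day: 1440 minutes
Percentage = (615/1440) × 100 ≈ 42.7%


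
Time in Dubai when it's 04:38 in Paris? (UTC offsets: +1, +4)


07:38

Time difference = UTC+4 - UTC+1 = +3 hours
New hour = (4 + 3) mod 24
= 7 mod 24 = 7
Minutes unchanged → 07:38


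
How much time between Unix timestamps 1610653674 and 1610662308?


8634 seconds (2.4 hours / 0.10 days)

Difference = 1610662308 - 1610653674 = 8634 seconds
In hours: 8634 / 3600 ≈ 2.4
In days: 8634 / 86400 ≈ 0.10


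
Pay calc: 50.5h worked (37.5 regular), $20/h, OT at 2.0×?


Regular: 37.5h × $20 = $750.00
Overtime: 50.5 - 37.5 = 13.0h
OT pay: 13.0h × $20 × 2.0 = $520.00
Total = $750.00 + $520.00 = $1270.00

$1270.00


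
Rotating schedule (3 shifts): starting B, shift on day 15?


Shift A

Shifts: A, B, C
Start: B (index 1)
Day 15: (1 + 15 - 1) mod 3
= 15 mod 3
= 0
Index 0 → shift A


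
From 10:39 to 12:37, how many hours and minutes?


1h 58m

End time in minutes: 12×60 + 37 = 757
Start time in minutes: 10×60 + 39 = 639
Difference = 757 - 639 = 118 minutes
= 1 hours 58 minutes


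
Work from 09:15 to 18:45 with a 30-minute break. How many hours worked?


9h 0m (540 minutes)

Total time = (18×60+45) - (9×60+15)
= 1125 - 555 = 570 min
Minus break: 570 - 30 = 540 min
= 9h 0m


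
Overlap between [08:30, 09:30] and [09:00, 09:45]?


30 minutes

Meeting A: 510-570 (in minutes from midnight)
Meeting B: 540-585
Overlap start = max(510, 540) = 540
Overlap end = min(570, 585) = 570
Overlap = max(0, 570 - 540) = 30 min


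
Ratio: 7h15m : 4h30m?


29:18 (1.61)

Duration 1: 435 minutes
Duration 2: 270 minutes
Ratio = 435:270
GCD = 15
Simplified = 29:18
As a decimal: 29/18 ≈ 1.61


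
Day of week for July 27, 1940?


Saturday

Zeller's congruence:
q=27, m=7, k=40, j=19
h = (27 + ⌊13×8/5⌋ + 40 + ⌊40/4⌋ + ⌊19/4⌋ - 2×19) mod 7
= (27 + 20 + 40 + 10 + 4 - 38) mod 7
= 63 mod 7 = 0
h=0 → Saturday


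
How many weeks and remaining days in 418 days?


Weeks: 418 ÷ 7 = 59 remainder 5

59 weeks 5 days


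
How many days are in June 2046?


Month: June (month 6)
June has 30 days

30 days


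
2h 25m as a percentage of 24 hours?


Total minutes: 2×60 + 25 = 145
Day = 24×60 = 1440 minutes
Fraction = 145/1440 ≈ 0.1007
As a percentage: 145/1440 × 100 ≈ 10.07%

0.1007 (10.07%)


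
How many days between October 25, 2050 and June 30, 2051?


From October 25, 2050 to June 30, 2051
Rest of October 2050: 31 - 25 = 6
Full months: November 30, December 31, January 31, February 2051 28, March 31, April 30, May 31
Days into June 2051: 30
Total = 6 + 30 + 31 + 31 + 28 + 31 + 30 + 31 + 30 = 248 days

248 days


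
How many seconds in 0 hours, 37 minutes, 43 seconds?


Hours: 0 × 3600 = 0
Minutes: 37 × 60 = 2220
Seconds: 43
Total = 0 + 2220 + 43 = 2263

2263 seconds


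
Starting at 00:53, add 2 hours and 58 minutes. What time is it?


03:51

Start: 53 minutes from midnight
Add: 178 minutes
Total: 231 minutes
Hours: 231 ÷ 60 = 3 remainder 51


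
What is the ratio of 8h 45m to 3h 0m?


Duration 1: 525 minutes
Duration 2: 180 minutes
Ratio = 525:180
GCD = 15
Simplified = 35:12
As a decimal: 35/12 ≈ 2.92

35:12 (2.92)


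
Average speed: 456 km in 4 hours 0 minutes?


114.0 km/h

Distance: 456 km
Time: 4 hours
Speed = 456 / 4 = 114.0 km/h


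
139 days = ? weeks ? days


Weeks: 139 ÷ 7 = 19 remainder 6

19 weeks 6 days


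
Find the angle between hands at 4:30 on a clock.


45.0°

Hour hand = 4×30 + 30×0.5 = 135.0°
Minute hand = 30×6 = 180°
Difference = |135.0 - 180| = 45.0°


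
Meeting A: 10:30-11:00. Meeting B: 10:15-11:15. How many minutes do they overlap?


Meeting A: 630-660 (in minutes from midnight)
Meeting B: 615-675
Overlap start = max(630, 615) = 630
Overlap end = min(660, 675) = 660
Overlap = max(0, 660 - 630) = 30 min

30 minutes


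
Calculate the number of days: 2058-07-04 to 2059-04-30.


300 days

From July 4, 2058 to April 30, 2059
Rest of July 2058: 31 - 4 = 27
Full months: August 31, September 30, October 31, November 30, December 31, January 31, February 2059 28, March 31
Days into April 2059: 30
Total = 27 + 31 + 30 + 31 + 30 + 31 + 31 + 28 + 31 + 30 = 300 days


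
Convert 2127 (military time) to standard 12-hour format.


Hour: 21
21 - 12 = 9 → PM

9:27 PM


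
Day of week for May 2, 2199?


Zeller's congruence:
q=2, m=5, k=99, j=21
h = (2 + ⌊13×6/5⌋ + 99 + ⌊99/4⌋ + ⌊21/4⌋ - 2×21) mod 7
= (2 + 15 + 99 + 24 + 5 - 42) mod 7
= 103 mod 7 = 5
h=5 → Thursday

Thursday


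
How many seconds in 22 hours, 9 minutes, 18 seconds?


Hours: 22 × 3600 = 79200
Minutes: 9 × 60 = 540
Seconds: 18
Total = 79200 + 540 + 18 = 79758

79758 seconds


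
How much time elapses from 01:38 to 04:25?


2h 47m

End time in minutes: 4×60 + 25 = 265
Start time in minutes: 1×60 + 38 = 98
Difference = 265 - 98 = 167 minutes
= 2 hours 47 minutes


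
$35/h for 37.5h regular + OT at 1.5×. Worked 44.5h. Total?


Regular: 37.5h × $35 = $1312.50
Overtime: 44.5 - 37.5 = 7.0h
OT pay: 7.0h × $35 × 1.5 = $367.50
Total = $1312.50 + $367.50 = $1680.00

$1680.00


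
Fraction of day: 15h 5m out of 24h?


Total minutes: 15×60 + 5 = 905
Day = 24×60 = 1440 minutes
Fraction = 905/1440 ≈ 0.6285
As a percentage: 905/1440 × 100 ≈ 62.85%

0.6285 (62.85%)


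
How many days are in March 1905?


31 days

Month: March (month 3)
March has 31 days


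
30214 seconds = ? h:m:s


8h 23m 34s

Hours: 30214 ÷ 3600 = 8 remainder 1414
Minutes: 1414 ÷ 60 = 23 remainder 34
Seconds: 34


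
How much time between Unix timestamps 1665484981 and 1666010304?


525323 seconds (145.9 hours / 6.08 days)

Difference = 1666010304 - 1665484981 = 525323 seconds
In hours: 525323 / 3600 ≈ 145.9
In days: 525323 / 86400 ≈ 6.08


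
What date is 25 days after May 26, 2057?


Start: May 26, 2057
Add 25 days
May 26 → June 1: 31 - 26 + 1 = 6 days (25 - 6 = 19 left)
June 1 + 19 = June 20, 2057

June 20, 2057


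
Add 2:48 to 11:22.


Start: 682 minutes from midnight
Add: 168 minutes
Total: 850 minutes
Hours: 850 ÷ 60 = 14 remainder 10

14:10


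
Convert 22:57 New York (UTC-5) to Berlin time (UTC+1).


Time difference = UTC+1 - UTC-5 = +6 hours
New hour = (22 + 6) mod 24
= 28 mod 24 = 4
Minutes unchanged → 04:57; 28 ≥ 24 → next day

04:57 (next day)


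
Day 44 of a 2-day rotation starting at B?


Shift A

Shifts: A, B
Start: B (index 1)
Day 44: (1 + 44 - 1) mod 2
= 44 mod 2
= 0
Index 0 → shift A


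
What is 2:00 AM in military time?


Input: 2:00 AM
AM hour stays: 2

02:00


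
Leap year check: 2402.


No

Rules: divisible by 4 AND (not by 100 OR by 400)
2402 ÷ 4 = 600 remainder 2 → not divisible by 4
Not divisible by 4 → not a leap year


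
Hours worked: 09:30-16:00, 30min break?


6h 0m (360 minutes)

Total time = (16×60+0) - (9×60+30)
= 960 - 570 = 390 min
Minus break: 390 - 30 = 360 min
= 6h 0m


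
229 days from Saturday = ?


Start: Saturday (index 5)
(5 + 229) mod 7
= 234 mod 7
= 3
Index 3 → Thursday

Thursday


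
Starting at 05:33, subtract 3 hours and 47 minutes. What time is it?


01:46

Start: 333 minutes from midnight
Subtract: 227 minutes
Remaining: 333 - 227 = 106
Hours: 1, Minutes: 46


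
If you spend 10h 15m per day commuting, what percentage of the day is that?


Time: 615 minutes
Day: 1440 minutes
Percentage = (615/1440) × 100 ≈ 42.7%

42.7%


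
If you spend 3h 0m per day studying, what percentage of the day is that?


12.5%

Time: 180 minutes
Day: 1440 minutes
Percentage = (180/1440) × 100 = 12.5%


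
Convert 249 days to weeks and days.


35 weeks 4 days

Weeks: 249 ÷ 7 = 35 remainder 4


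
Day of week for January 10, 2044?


Zeller's congruence:
q=10, m=13, k=43, j=20
h = (10 + ⌊13×14/5⌋ + 43 + ⌊43/4⌋ + ⌊20/4⌋ - 2×20) mod 7
= (10 + 36 + 43 + 10 + 5 - 40) mod 7
= 64 mod 7 = 1
h=1 → Sunday

Sunday


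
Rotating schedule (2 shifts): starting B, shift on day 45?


Shifts: A, B
Start: B (index 1)
Day 45: (1 + 45 - 1) mod 2
= 45 mod 2
= 1
Index 1 → shift B

Shift B


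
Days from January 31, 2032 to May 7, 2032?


97 days

From January 31, 2032 to May 7, 2032
Rest of January 2032: 31 - 31 = 0
Full months: February 2032 29, March 31, April 30
Days into May 2032: 7
Total = 0 + 29 + 31 + 30 + 7 = 97 days


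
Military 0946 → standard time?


Hour: 9
9 < 12 → AM

9:46 AM


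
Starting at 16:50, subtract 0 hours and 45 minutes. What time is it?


Start: 1010 minutes from midnight
Subtract: 45 minutes
Remaining: 1010 - 45 = 965
Hours: 16, Minutes: 5

16:05


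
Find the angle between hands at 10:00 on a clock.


Hour hand = 10×30 + 0×0.5 = 300.0°
Minute hand = 0×6 = 0°
Difference = |300.0 - 0| = 300.0°
Since > 180°: 360 - 300.0 = 60.0°

60.0°


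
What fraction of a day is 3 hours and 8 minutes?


0.1306 (13.06%)

Total minutes: 3×60 + 8 = 188
Day = 24×60 = 1440 minutes
Fraction = 188/1440 ≈ 0.1306
As a percentage: 188/1440 × 100 ≈ 13.06%


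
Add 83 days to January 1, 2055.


March 25, 2055

Start: January 1, 2055
Add 83 days
January 1 → February 1: 31 - 1 + 1 = 31 days (83 - 31 = 52 left)
February 1 → March 1: 28 - 1 + 1 = 28 days (52 - 28 = 24 left)
March 1 + 24 = March 25, 2055


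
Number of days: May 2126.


31 days

Month: May (month 5)
May has 31 days


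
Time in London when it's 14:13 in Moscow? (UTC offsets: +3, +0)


11:13

Time difference = UTC+0 - UTC+3 = -3 hours
New hour = (14 -3) mod 24
= 11 mod 24 = 11
Minutes unchanged → 11:13


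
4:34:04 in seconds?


Hours: 4 × 3600 = 14400
Minutes: 34 × 60 = 2040
Seconds: 4
Total = 14400 + 2040 + 4 = 16444

16444 seconds


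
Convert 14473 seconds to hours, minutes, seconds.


4h 1m 13s

Hours: 14473 ÷ 3600 = 4 remainder 73
Minutes: 73 ÷ 60 = 1 remainder 13
Seconds: 13


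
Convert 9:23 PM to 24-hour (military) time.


Input: 9:23 PM
PM: 9 + 12 = 21

21:23


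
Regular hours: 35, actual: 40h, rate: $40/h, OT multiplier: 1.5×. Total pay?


Regular: 35h × $40 = $1400.00
Overtime: 40 - 35 = 5h
OT pay: 5h × $40 × 1.5 = $300.00
Total = $1400.00 + $300.00 = $1700.00

$1700.00


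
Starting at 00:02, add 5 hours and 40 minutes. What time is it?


05:42

Start: 2 minutes from midnight
Add: 340 minutes
Total: 342 minutes
Hours: 342 ÷ 60 = 5 remainder 42


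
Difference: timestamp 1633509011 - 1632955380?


Difference = 1633509011 - 1632955380 = 553631 seconds
In hours: 553631 / 3600 ≈ 153.8
In days: 553631 / 86400 ≈ 6.41

553631 seconds (153.8 hours / 6.41 days)


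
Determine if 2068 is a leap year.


Yes

Rules: divisible by 4 AND (not by 100 OR by 400)
2068 ÷ 4 = 517 exactly → divisible by 4
2068 ÷ 100 = 20 remainder 68 → not divisible by 100
Divisible by 4 but not by 100 → leap year


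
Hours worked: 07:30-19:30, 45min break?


11h 15m (675 minutes)

Total time = (19×60+30) - (7×60+30)
= 1170 - 450 = 720 min
Minus break: 720 - 45 = 675 min
= 11h 15m


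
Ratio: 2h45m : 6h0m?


11:24 (0.46)

Duration 1: 165 minutes
Duration 2: 360 minutes
Ratio = 165:360
GCD = 15
Simplified = 11:24
As a decimal: 11/24 ≈ 0.46


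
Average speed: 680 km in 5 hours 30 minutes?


Distance: 680 km
Time: 5h 30m = 330 min = 330/60 = 11/2 hours
Speed = 680 ÷ (11/2) = 680 × 2 / 11 = 1360/11 ≈ 123.6 km/h

123.6 km/h


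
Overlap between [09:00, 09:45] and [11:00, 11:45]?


Meeting A: 540-585 (in minutes from midnight)
Meeting B: 660-705
Overlap start = max(540, 660) = 660
Overlap end = min(585, 705) = 585
Overlap = max(0, 585 - 660) = 0 min

0 minutes


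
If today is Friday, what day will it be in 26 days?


Start: Friday (index 4)
(4 + 26) mod 7
= 30 mod 7
= 2
Index 2 → Wednesday

Wednesday


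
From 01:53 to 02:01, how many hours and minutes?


0h 8m

End time in minutes: 2×60 + 1 = 121
Start time in minutes: 1×60 + 53 = 113
Difference = 121 - 113 = 8 minutes
= 0 hours 8 minutes


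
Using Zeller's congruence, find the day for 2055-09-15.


Wednesday

Zeller's congruence:
q=15, m=9, k=55, j=20
h = (15 + ⌊13×10/5⌋ + 55 + ⌊55/4⌋ + ⌊20/4⌋ - 2×20) mod 7
= (15 + 26 + 55 + 13 + 5 - 40) mod 7
= 74 mod 7 = 4
h=4 → Wednesday


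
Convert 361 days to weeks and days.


51 weeks 4 days

Weeks: 361 ÷ 7 = 51 remainder 4


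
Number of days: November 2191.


Month: November (month 11)
November has 30 days

30 days


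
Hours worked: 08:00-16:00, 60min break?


Total time = (16×60+0) - (8×60+0)
= 960 - 480 = 480 min
Minus break: 480 - 60 = 420 min
= 7h 0m

7h 0m (420 minutes)


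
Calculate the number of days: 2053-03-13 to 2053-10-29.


From March 13, 2053 to October 29, 2053
Rest of March 2053: 31 - 13 = 18
Full months: April 30, May 31, June 30, July 31, August 31, September 30
Days into October 2053: 29
Total = 18 + 30 + 31 + 30 + 31 + 31 + 30 + 29 = 230 days

230 days


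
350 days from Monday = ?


Start: Monday (index 0)
(0 + 350) mod 7
= 350 mod 7
= 0
Index 0 → Monday

Monday


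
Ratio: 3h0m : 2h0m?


3:2 (1.50)

Duration 1: 180 minutes
Duration 2: 120 minutes
Ratio = 180:120
GCD = 60
Simplified = 3:2
As a decimal: 3/2 = 1.50


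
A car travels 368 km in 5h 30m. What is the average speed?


66.9 km/h

Distance: 368 km
Time: 5h 30m = 330 min = 330/60 = 11/2 hours
Speed = 368 ÷ (11/2) = 368 × 2 / 11 = 736/11 ≈ 66.9 km/h


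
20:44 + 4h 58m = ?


Start: 1244 minutes from midnight
Add: 298 minutes
Total: 1542 minutes
Hours: 1542 ÷ 60 = 25 remainder 42
25 ≥ 24 → 25 - 24 = 1 (next day)

01:42 (next day)


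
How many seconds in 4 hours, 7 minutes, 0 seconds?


Hours: 4 × 3600 = 14400
Minutes: 7 × 60 = 420
Seconds: 0
Total = 14400 + 420 + 0 = 14820

14820 seconds


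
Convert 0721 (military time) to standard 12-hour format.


7:21 AM

Hour: 7
7 < 12 → AM


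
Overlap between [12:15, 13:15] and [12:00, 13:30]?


60 minutes

Meeting A: 735-795 (in minutes from midnight)
Meeting B: 720-810
Overlap start = max(735, 720) = 735
Overlap end = min(795, 810) = 795
Overlap = max(0, 795 - 735) = 60 min


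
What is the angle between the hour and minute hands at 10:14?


137.0°

Hour hand = 10×30 + 14×0.5 = 307.0°
Minute hand = 14×6 = 84°
Difference = |307.0 - 84| = 223.0°
Since > 180°: 360 - 223.0 = 137.0°


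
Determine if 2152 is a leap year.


Rules: divisible by 4 AND (not by 100 OR by 400)
2152 ÷ 4 = 538 exactly → divisible by 4
2152 ÷ 100 = 21 remainder 52 → not divisible by 100
Divisible by 4 but not by 100 → leap year

Yes


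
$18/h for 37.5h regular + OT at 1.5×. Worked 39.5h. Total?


Regular: 37.5h × $18 = $675.00
Overtime: 39.5 - 37.5 = 2.0h
OT pay: 2.0h × $18 × 1.5 = $54.00
Total = $675.00 + $54.00 = $729.00

$729.00


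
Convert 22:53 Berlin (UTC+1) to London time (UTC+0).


21:53

Time difference = UTC+0 - UTC+1 = -1 hours
New hour = (22 -1) mod 24
= 21 mod 24 = 21
Minutes unchanged → 21:53


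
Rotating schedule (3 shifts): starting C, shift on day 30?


Shift B

Shifts: A, B, C
Start: C (index 2)
Day 30: (2 + 30 - 1) mod 3
= 31 mod 3
= 1
Index 1 → shift B


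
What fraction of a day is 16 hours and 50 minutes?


Total minutes: 16×60 + 50 = 1010
Day = 24×60 = 1440 minutes
Fraction = 1010/1440 ≈ 0.7014
As a percentage: 1010/1440 × 100 ≈ 70.14%

0.7014 (70.14%)


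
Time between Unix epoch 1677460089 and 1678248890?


Difference = 1678248890 - 1677460089 = 788801 seconds
In hours: 788801 / 3600 ≈ 219.1
In days: 788801 / 86400 ≈ 9.13

788801 seconds (219.1 hours / 9.13 days)


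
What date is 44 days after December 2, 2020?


Start: December 2, 2020
Add 44 days
December 2 → January 1: 31 - 2 + 1 = 30 days (44 - 30 = 14 left)
January 1 + 14 = January 15, 2021

January 15, 2021


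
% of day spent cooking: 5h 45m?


24.0%

Time: 345 minutes
Day: 1440 minutes
Percentage = (345/1440) × 100 ≈ 24.0%


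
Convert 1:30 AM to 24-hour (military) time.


01:30

Input: 1:30 AM
AM hour stays: 1


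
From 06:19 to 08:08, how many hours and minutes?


1h 49m

End time in minutes: 8×60 + 8 = 488
Start time in minutes: 6×60 + 19 = 379
Difference = 488 - 379 = 109 minutes
= 1 hours 49 minutes


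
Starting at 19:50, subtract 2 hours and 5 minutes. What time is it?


Start: 1190 minutes from midnight
Subtract: 125 minutes
Remaining: 1190 - 125 = 1065
Hours: 17, Minutes: 45

17:45


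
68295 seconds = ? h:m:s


18h 58m 15s

Hours: 68295 ÷ 3600 = 18 remainder 3495
Minutes: 3495 ÷ 60 = 58 remainder 15
Seconds: 15


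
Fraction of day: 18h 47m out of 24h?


0.7826 (78.26%)

Total minutes: 18×60 + 47 = 1127
Day = 24×60 = 1440 minutes
Fraction = 1127/1440 ≈ 0.7826
As a percentage: 1127/1440 × 100 ≈ 78.26%


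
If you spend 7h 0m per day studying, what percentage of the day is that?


29.2%

Time: 420 minutes
Day: 1440 minutes
Percentage = (420/1440) × 100 ≈ 29.2%


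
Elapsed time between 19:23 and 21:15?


1h 52m

End time in minutes: 21×60 + 15 = 1275
Start time in minutes: 19×60 + 23 = 1163
Difference = 1275 - 1163 = 112 minutes
= 1 hours 52 minutes


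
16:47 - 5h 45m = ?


11:02

Start: 1007 minutes from midnight
Subtract: 345 minutes
Remaining: 1007 - 345 = 662
Hours: 11, Minutes: 2


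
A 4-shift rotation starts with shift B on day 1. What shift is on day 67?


Shifts: A, B, C, D
Start: B (index 1)
Day 67: (1 + 67 - 1) mod 4
= 67 mod 4
= 3
Index 3 → shift D

Shift D


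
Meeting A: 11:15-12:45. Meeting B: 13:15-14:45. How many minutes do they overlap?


Meeting A: 675-765 (in minutes from midnight)
Meeting B: 795-885
Overlap start = max(675, 795) = 795
Overlap end = min(765, 885) = 765
Overlap = max(0, 765 - 795) = 0 min

0 minutes


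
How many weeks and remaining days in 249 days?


35 weeks 4 days

Weeks: 249 ÷ 7 = 35 remainder 4


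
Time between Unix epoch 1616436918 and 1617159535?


Difference = 1617159535 - 1616436918 = 722617 seconds
In hours: 722617 / 3600 ≈ 200.7
In days: 722617 / 86400 ≈ 8.36

722617 seconds (200.7 hours / 8.36 days)


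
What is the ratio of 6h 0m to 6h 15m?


Duration 1: 360 minutes
Duration 2: 375 minutes
Ratio = 360:375
GCD = 15
Simplified = 24:25
As a decimal: 24/25 = 0.96

24:25 (0.96)


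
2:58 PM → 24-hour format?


14:58

Input: 2:58 PM
PM: 2 + 12 = 14


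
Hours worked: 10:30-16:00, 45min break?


Total time = (16×60+0) - (10×60+30)
= 960 - 630 = 330 min
Minus break: 330 - 45 = 285 min
= 4h 45m

4h 45m (285 minutes)


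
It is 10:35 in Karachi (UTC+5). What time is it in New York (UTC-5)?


00:35

Time difference = UTC-5 - UTC+5 = -10 hours
New hour = (10 -10) mod 24
= 0 mod 24 = 0
Minutes unchanged → 00:35


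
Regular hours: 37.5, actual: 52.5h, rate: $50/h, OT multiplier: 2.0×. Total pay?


$3375.00

Regular: 37.5h × $50 = $1875.00
Overtime: 52.5 - 37.5 = 15.0h
OT pay: 15.0h × $50 × 2.0 = $1500.00
Total = $1875.00 + $1500.00 = $3375.00


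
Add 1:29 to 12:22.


13:51

Start: 742 minutes from midnight
Add: 89 minutes
Total: 831 minutes
Hours: 831 ÷ 60 = 13 remainder 51


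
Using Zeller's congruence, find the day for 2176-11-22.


Friday

Zeller's congruence:
q=22, m=11, k=76, j=21
h = (22 + ⌊13×12/5⌋ + 76 + ⌊76/4⌋ + ⌊21/4⌋ - 2×21) mod 7
= (22 + 31 + 76 + 19 + 5 - 42) mod 7
= 111 mod 7 = 6
h=6 → Friday


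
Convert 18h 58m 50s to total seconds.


68330 seconds

Hours: 18 × 3600 = 64800
Minutes: 58 × 60 = 3480
Seconds: 50
Total = 64800 + 3480 + 50 = 68330


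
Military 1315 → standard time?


1:15 PM

Hour: 13
13 - 12 = 1 → PM


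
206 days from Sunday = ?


Start: Sunday (index 6)
(6 + 206) mod 7
= 212 mod 7
= 2
Index 2 → Wednesday

Wednesday


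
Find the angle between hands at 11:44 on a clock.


88.0°

Hour hand = 11×30 + 44×0.5 = 352.0°
Minute hand = 44×6 = 264°
Difference = |352.0 - 264| = 88.0°


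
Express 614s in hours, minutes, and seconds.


Hours: 614 ÷ 3600 = 0 remainder 614
Minutes: 614 ÷ 60 = 10 remainder 14
Seconds: 14

0h 10m 14s


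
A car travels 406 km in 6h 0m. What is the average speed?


Distance: 406 km
Time: 6 hours
Speed = 406 / 6 ≈ 67.7 km/h

67.7 km/h


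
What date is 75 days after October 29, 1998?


Start: October 29, 1998
Add 75 days
October 29 → November 1: 31 - 29 + 1 = 3 days (75 - 3 = 72 left)
November 1 → December 1: 30 - 1 + 1 = 30 days (72 - 30 = 42 left)
December 1 → January 1: 31 - 1 + 1 = 31 days (42 - 31 = 11 left)
January 1 + 11 = January 12, 1999

January 12, 1999


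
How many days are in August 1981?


31 days

Month: August (month 8)
August has 31 days


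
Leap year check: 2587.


No

Rules: divisible by 4 AND (not by 100 OR by 400)
2587 ÷ 4 = 646 remainder 3 → not divisible by 4
Not divisible by 4 → not a leap year


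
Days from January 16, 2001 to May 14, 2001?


From January 16, 2001 to May 14, 2001
Rest of January 2001: 31 - 16 = 15
Full months: February 2001 28, March 31, April 30
Days into May 2001: 14
Total = 15 + 28 + 31 + 30 + 14 = 118 days

118 days


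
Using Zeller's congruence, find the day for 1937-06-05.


Zeller's congruence:
q=5, m=6, k=37, j=19
h = (5 + ⌊13×7/5⌋ + 37 + ⌊37/4⌋ + ⌊19/4⌋ - 2×19) mod 7
= (5 + 18 + 37 + 9 + 4 - 38) mod 7
= 35 mod 7 = 0
h=0 → Saturday

Saturday


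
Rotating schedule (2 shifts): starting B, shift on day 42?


Shifts: A, B
Start: B (index 1)
Day 42: (1 + 42 - 1) mod 2
= 42 mod 2
= 0
Index 0 → shift A

Shift A


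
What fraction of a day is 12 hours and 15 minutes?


0.5104 (51.04%)

Total minutes: 12×60 + 15 = 735
Day = 24×60 = 1440 minutes
Fraction = 735/1440 ≈ 0.5104
As a percentage: 735/1440 × 100 ≈ 51.04%


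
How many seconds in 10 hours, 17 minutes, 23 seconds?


Hours: 10 × 3600 = 36000
Minutes: 17 × 60 = 1020
Seconds: 23
Total = 36000 + 1020 + 23 = 37043

37043 seconds


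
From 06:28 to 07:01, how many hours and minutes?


End time in minutes: 7×60 + 1 = 421
Start time in minutes: 6×60 + 28 = 388
Difference = 421 - 388 = 33 minutes
= 0 hours 33 minutes

0h 33m


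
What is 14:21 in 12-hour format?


2:21 PM

Hour: 14
14 - 12 = 2 → PM


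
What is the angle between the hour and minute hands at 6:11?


Hour hand = 6×30 + 11×0.5 = 185.5°
Minute hand = 11×6 = 66°
Difference = |185.5 - 66| = 119.5°

119.5°
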